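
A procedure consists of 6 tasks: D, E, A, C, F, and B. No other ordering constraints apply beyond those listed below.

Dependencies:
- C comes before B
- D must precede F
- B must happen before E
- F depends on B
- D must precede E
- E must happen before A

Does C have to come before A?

Yes

Chaining the stated constraints: C → B → E → A.
Hence C necessarily comes before A.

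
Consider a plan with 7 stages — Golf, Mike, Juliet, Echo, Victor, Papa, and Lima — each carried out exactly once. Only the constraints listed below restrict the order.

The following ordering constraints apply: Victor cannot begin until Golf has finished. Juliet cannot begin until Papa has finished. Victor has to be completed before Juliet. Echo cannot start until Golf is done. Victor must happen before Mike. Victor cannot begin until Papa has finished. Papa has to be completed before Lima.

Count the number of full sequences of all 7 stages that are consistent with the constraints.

The stages with no prerequisites are Golf, Papa; any of them can be placed first.
Enumerating by repeatedly choosing an available stage (one whose prerequisites are all placed) gives 96 distinct complete orderings.

96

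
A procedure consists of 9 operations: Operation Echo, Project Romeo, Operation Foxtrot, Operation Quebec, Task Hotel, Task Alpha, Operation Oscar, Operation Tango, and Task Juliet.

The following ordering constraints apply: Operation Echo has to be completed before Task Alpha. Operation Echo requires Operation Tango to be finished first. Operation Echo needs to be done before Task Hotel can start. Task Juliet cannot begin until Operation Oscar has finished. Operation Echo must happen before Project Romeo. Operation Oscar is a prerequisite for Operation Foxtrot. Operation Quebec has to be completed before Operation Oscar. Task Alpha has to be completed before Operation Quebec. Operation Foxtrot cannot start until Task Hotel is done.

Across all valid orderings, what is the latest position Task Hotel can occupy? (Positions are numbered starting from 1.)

The only operation forced after Task Hotel (directly or by a chain) is Operation Foxtrot.
With 1 mandatory successor out of 9 operations total, the latest slot for Task Hotel is 9−1 = 8, and it's reachable by doing all non-successors before Task Hotel.

8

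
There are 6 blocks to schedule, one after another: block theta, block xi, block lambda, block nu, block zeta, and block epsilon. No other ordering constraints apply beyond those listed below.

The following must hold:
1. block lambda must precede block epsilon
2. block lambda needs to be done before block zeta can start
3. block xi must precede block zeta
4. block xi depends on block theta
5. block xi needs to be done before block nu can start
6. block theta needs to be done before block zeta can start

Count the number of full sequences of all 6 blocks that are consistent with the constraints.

26

The blocks with no prerequisites are block theta, block lambda; any of them can be placed first.
Systematically extending each partial ordering one block at a time and counting, there are 26 complete orderings.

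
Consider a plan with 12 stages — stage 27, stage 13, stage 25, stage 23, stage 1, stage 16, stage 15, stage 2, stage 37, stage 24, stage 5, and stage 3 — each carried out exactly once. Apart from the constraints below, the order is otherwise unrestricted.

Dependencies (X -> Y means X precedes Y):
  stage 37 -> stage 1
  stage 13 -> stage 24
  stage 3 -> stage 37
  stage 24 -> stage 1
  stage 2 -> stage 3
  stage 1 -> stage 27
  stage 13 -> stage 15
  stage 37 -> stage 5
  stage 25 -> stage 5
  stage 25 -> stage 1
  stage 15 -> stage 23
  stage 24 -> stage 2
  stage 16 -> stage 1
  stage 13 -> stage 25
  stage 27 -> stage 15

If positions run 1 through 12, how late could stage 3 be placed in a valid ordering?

The stages that are forced after stage 3, directly or by a chain of constraints, are stage 27, stage 23, stage 1, stage 15, stage 37, stage 5. That's 6 stages.
So at least 6 stages follow stage 3, putting stage 3 no later than position 6. That position is achievable by scheduling everything else first.

6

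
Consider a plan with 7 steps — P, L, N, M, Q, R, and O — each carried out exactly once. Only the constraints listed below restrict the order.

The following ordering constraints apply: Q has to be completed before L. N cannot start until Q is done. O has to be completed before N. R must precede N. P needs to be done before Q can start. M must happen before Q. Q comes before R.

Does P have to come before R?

Yes

There is a constraint chain P → Q → R.
Hence P necessarily comes before R.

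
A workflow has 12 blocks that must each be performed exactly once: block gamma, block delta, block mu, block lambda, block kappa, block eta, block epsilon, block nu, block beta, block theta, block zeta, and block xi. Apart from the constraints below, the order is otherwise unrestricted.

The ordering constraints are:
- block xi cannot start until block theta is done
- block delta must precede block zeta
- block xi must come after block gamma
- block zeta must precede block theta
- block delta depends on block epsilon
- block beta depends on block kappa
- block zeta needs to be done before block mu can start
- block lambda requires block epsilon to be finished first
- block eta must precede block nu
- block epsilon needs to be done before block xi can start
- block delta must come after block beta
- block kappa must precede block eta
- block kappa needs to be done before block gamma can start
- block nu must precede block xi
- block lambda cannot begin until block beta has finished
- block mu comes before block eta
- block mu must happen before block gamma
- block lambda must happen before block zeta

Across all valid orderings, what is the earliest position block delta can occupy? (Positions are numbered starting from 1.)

4

The blocks that are forced before block delta, directly or transitively, are block kappa, block epsilon, block beta. That's 3 blocks.
So at minimum 3 blocks come before block delta, putting block delta no earlier than position 4. That position is achievable by scheduling exactly those predecessors first.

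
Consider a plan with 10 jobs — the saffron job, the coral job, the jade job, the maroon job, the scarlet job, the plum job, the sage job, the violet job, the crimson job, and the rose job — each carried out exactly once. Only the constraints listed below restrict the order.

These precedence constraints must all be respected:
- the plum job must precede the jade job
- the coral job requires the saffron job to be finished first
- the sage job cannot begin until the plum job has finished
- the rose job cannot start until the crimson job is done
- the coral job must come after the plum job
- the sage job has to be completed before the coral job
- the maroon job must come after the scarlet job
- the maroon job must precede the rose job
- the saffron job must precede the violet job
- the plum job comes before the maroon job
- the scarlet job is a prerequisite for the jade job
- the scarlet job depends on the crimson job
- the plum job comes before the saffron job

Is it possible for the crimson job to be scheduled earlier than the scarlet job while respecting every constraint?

Yes

Every valid ordering already has the crimson job before the scarlet job (the constraints require it), so in particular at least one does.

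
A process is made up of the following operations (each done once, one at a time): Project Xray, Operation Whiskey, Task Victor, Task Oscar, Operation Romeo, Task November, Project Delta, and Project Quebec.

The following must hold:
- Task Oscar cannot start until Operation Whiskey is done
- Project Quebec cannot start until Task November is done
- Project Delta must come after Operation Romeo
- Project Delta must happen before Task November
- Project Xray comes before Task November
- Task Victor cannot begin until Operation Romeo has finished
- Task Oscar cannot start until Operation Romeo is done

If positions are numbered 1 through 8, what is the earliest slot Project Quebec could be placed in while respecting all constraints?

Working backwards through the constraints from Project Quebec, its full set of required predecessors is Project Xray, Operation Romeo, Task November, Project Delta — 4 of them.
With 4 mandatory predecessors, the earliest Project Quebec can sit is position 4+1 = 5, and placing just those 4 first achieves it.

5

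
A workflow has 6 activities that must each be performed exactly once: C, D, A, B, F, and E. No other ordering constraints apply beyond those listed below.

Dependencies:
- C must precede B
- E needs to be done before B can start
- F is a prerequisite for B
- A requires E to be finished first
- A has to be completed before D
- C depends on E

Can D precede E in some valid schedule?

There is a dependency chain E → A → D, so D always comes after E.
Hence D can never be scheduled before E.

No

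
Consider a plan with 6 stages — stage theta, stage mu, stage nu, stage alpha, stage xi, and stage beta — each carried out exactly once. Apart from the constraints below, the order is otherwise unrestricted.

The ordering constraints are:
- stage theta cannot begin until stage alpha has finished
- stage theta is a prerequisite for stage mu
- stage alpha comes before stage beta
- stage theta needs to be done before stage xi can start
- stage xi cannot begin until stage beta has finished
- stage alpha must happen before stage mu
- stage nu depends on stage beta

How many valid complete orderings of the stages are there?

16

Only stage alpha has no prerequisites, so it must go first.
Enumerating by repeatedly choosing an available stage (one whose prerequisites are all placed) gives 16 distinct complete orderings.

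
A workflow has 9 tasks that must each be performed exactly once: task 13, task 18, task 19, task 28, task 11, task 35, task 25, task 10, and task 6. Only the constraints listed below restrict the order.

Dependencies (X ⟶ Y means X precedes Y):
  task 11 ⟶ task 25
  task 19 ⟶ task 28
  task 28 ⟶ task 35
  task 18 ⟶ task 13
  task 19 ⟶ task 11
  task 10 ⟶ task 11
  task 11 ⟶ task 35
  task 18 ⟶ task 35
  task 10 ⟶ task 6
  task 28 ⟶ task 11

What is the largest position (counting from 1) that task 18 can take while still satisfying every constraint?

Every task that must follow task 18 has to come after it. Tracing all chains starting from task 18, those tasks are: task 13, task 35 — 2 in total.
So at least 2 tasks follow task 18, putting task 18 no later than position 7. That position is achievable by scheduling everything else first.

7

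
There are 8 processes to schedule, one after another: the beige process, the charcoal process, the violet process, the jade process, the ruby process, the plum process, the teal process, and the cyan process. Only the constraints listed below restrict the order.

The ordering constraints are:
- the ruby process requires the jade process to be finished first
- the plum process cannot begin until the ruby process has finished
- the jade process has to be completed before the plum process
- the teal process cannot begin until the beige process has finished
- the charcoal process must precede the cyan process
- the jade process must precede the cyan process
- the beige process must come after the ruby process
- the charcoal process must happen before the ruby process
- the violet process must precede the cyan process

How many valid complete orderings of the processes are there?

3 processes have no prerequisites (the charcoal process, the violet process, the jade process), so any of them could come first.
Enumerating by repeatedly choosing an available process (one whose prerequisites are all placed) gives 150 distinct complete orderings.

150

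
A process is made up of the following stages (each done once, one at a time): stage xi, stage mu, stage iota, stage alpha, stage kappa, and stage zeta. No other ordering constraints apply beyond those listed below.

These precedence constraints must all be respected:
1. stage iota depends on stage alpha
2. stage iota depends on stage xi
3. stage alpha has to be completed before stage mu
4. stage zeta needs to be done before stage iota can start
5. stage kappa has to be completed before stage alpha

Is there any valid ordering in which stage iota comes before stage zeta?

No

Following stage zeta → stage iota, stage zeta must precede stage iota in every valid ordering.
Hence stage iota can never be scheduled before stage zeta.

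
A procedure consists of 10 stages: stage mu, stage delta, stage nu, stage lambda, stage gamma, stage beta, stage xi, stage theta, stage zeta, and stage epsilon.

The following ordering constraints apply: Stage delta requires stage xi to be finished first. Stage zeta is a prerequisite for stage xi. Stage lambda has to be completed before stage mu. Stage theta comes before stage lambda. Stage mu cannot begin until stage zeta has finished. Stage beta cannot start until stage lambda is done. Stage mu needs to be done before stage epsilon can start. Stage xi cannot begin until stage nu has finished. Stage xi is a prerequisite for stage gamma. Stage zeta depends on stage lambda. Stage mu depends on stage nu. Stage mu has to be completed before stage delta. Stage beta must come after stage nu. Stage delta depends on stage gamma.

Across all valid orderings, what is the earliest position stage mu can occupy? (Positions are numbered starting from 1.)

The stages that are forced before stage mu, directly or transitively, are stage nu, stage lambda, stage theta, stage zeta. That's 4 stages.
So at minimum 4 stages come before stage mu, putting stage mu no earlier than position 5. That position is achievable by scheduling exactly those predecessors first.

5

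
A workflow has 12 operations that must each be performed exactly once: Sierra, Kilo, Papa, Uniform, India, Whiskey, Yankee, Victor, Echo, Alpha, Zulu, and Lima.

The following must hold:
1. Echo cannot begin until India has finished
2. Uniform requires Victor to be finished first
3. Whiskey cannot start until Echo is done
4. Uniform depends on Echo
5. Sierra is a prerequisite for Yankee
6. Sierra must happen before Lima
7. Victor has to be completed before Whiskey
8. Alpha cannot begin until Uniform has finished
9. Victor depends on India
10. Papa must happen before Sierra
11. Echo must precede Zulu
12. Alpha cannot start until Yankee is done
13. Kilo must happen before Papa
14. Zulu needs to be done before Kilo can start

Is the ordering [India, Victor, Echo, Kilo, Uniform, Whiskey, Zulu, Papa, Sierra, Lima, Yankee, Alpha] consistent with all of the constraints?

No

The sequence places Kilo ahead of Zulu.
That contradicts the constraint that Zulu must precede Kilo.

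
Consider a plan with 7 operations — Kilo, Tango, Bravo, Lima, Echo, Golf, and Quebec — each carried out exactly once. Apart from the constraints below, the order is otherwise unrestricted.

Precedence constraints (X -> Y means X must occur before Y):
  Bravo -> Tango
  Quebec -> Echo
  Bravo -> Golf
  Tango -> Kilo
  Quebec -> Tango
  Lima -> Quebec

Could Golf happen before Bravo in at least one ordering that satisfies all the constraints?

Following Bravo → Golf, Bravo must precede Golf in every valid ordering.
So no valid ordering can have Golf before Bravo.

No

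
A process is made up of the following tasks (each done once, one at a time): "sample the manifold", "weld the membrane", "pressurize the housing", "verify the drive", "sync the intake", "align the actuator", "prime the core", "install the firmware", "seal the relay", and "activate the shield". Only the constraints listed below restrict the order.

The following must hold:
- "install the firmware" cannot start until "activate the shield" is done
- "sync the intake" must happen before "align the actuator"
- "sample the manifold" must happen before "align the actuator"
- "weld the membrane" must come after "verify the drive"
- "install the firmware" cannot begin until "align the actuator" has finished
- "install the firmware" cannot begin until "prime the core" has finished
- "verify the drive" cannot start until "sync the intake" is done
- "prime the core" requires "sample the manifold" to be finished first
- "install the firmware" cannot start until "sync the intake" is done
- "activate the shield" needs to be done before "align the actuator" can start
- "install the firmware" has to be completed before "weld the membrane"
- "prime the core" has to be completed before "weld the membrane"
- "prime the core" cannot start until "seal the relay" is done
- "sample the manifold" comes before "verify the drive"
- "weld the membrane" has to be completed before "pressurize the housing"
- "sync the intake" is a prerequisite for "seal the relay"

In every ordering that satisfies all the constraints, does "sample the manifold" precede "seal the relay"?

Nothing in the constraints links "sample the manifold" and "seal the relay"; they are unordered relative to each other.
A valid ordering placing "seal the relay" before "sample the manifold" exists, so the answer is no.

No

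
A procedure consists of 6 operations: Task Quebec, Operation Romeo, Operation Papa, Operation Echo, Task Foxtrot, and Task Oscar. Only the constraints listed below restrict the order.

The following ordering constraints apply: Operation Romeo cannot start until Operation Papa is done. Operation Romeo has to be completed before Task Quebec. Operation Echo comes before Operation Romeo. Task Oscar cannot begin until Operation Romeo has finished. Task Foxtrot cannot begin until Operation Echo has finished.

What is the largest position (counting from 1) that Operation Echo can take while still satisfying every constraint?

2

Every operation that must follow Operation Echo has to come after it. Tracing all chains starting from Operation Echo, those operations are: Task Quebec, Operation Romeo, Task Foxtrot, Task Oscar — 4 in total.
So at least 4 operations follow Operation Echo, putting Operation Echo no later than position 2. That position is achievable by scheduling everything else first.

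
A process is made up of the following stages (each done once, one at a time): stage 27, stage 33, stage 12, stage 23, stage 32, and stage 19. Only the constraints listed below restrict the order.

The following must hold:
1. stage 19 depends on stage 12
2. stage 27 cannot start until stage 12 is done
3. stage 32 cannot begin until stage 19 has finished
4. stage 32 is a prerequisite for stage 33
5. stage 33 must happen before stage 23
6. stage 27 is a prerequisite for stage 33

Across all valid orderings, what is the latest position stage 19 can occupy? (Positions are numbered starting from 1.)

Following every chain forward from stage 19, the stages that must come later are stage 33, stage 23, stage 32 — 3 of them.
So at least 3 stages follow stage 19, putting stage 19 no later than position 3. That position is achievable by scheduling everything else first.

3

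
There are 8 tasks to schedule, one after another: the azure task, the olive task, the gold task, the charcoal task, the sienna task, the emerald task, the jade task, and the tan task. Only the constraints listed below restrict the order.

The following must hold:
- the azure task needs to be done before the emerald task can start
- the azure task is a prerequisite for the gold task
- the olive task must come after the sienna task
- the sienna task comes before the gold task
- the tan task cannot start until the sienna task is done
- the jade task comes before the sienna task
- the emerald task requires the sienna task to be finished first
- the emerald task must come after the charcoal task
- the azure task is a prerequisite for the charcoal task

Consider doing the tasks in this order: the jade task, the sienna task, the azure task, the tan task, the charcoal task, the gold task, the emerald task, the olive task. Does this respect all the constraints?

Yes

Checking each listed constraint against this order: for instance, the sienna task is in position 2 and the olive task in position 8, so that constraint holds — and the remaining constraints check out the same way.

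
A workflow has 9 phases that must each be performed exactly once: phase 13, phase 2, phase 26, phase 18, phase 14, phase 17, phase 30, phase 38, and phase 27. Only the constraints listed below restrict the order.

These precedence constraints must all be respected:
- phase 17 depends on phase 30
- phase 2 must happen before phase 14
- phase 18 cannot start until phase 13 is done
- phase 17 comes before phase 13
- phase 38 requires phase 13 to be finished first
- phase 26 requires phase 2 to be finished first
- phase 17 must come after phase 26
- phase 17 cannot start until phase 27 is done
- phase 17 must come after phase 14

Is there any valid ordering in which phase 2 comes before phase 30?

Yes

No chain of constraints runs from phase 30 to phase 2, so phase 30 is not required to come first.
So a valid ordering placing phase 2 earlier than phase 30 exists.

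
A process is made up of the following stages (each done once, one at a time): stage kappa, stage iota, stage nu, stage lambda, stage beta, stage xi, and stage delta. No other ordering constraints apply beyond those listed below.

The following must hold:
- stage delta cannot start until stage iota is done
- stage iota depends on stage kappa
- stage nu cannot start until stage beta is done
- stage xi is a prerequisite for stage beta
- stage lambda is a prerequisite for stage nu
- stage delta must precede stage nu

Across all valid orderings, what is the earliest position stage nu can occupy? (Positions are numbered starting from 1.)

7

The stages that are forced before stage nu, directly or transitively, are stage kappa, stage iota, stage lambda, stage beta, stage xi, stage delta. That's 6 stages.
With 6 mandatory predecessors, the earliest stage nu can sit is position 6+1 = 7, and placing just those 6 first achieves it.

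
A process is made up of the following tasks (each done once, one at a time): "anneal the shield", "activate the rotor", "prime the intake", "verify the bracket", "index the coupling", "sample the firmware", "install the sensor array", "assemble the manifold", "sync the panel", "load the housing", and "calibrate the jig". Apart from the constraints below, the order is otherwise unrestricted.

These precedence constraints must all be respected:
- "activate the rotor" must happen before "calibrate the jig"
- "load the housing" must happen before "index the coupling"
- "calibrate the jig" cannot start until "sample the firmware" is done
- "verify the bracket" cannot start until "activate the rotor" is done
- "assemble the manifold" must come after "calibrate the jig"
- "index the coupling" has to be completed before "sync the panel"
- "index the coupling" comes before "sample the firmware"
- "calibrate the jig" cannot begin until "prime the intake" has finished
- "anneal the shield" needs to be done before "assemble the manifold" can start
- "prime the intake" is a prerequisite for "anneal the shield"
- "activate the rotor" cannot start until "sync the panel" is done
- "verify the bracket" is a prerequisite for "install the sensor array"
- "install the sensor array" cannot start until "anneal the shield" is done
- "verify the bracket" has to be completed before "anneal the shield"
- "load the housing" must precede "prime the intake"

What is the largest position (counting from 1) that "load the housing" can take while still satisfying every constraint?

1

Every task that must follow "load the housing" has to come after it. Tracing all chains starting from "load the housing", those tasks are: "anneal the shield", "activate the rotor", "prime the intake", "verify the bracket", "index the coupling", "sample the firmware", "install the sensor array", "assemble the manifold", "sync the panel", "calibrate the jig" — 10 in total.
So at least 10 tasks follow "load the housing", putting "load the housing" no later than position 1. That position is achievable by scheduling everything else first.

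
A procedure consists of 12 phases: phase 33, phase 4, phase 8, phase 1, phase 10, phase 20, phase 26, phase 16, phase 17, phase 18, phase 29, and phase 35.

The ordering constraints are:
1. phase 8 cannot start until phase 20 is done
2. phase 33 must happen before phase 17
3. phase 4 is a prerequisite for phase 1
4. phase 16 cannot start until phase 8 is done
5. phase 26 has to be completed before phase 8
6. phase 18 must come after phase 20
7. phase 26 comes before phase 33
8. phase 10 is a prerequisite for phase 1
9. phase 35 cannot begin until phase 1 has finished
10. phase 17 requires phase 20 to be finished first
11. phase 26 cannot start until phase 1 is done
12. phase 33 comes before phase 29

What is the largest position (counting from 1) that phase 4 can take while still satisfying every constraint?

The phases that are forced after phase 4, directly or by a chain of constraints, are phase 33, phase 8, phase 1, phase 26, phase 16, phase 17, phase 29, phase 35. That's 8 phases.
With 8 mandatory successors out of 12 phases total, the latest slot for phase 4 is 12−8 = 4, and it's reachable by doing all non-successors before phase 4.

4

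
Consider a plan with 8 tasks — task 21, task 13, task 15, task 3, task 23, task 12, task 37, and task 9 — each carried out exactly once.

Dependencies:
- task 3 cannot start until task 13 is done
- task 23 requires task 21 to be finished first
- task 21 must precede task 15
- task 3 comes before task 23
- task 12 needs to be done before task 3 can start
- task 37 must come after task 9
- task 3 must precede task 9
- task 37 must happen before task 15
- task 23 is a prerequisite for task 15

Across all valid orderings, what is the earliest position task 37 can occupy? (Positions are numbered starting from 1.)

The tasks that are forced before task 37, directly or transitively, are task 13, task 3, task 12, task 9. That's 4 tasks.
So at minimum 4 tasks come before task 37, putting task 37 no earlier than position 5. That position is achievable by scheduling exactly those predecessors first.

5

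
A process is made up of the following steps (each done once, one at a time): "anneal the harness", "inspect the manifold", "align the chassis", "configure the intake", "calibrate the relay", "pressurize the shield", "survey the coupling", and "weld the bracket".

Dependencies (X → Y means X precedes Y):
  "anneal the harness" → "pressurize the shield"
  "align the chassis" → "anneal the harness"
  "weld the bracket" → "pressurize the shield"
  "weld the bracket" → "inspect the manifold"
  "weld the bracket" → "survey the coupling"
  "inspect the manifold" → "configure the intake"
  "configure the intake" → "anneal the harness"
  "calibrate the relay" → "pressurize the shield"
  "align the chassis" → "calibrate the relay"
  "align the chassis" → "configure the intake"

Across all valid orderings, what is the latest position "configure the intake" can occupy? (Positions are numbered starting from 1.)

Every step that must follow "configure the intake" has to come after it. Tracing all chains starting from "configure the intake", those steps are: "anneal the harness", "pressurize the shield" — 2 in total.
With 2 mandatory successors out of 8 steps total, the latest slot for "configure the intake" is 8−2 = 6, and it's reachable by doing all non-successors before "configure the intake".

6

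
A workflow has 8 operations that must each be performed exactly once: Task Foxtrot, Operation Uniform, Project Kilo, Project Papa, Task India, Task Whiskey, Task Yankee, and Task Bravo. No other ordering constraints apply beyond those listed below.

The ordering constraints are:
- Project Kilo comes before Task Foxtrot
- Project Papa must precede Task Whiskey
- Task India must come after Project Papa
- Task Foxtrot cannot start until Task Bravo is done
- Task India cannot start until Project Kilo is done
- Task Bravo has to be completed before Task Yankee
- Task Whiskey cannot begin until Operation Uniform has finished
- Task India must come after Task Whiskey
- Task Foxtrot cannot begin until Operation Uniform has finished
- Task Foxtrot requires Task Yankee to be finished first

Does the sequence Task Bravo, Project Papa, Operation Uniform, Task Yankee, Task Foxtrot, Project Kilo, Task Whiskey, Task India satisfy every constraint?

Here Project Kilo comes after Task Foxtrot.
But one of the constraints requires Project Kilo before Task Foxtrot, so this ordering violates it.

No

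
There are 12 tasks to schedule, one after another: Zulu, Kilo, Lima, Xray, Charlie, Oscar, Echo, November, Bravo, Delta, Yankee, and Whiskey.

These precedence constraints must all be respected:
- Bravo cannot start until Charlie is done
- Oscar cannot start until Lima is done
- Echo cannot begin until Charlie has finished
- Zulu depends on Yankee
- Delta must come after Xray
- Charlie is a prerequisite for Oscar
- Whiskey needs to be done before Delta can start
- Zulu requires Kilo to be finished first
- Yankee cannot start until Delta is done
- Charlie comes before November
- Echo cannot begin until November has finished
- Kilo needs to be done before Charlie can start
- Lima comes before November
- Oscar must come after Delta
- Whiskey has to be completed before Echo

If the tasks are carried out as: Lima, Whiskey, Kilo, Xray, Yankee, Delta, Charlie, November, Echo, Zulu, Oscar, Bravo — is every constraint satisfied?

No

Here Delta comes after Yankee.
That contradicts the constraint that Delta must precede Yankee.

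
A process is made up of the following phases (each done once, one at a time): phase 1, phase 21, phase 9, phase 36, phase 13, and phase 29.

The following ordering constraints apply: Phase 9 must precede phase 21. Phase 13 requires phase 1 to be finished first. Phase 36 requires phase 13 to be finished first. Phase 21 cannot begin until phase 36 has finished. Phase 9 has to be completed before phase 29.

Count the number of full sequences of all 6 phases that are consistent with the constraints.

14

2 phases have no prerequisites (phase 1, phase 9), so any of them could come first.
Counting all ways to extend the partial order to a total order gives 14.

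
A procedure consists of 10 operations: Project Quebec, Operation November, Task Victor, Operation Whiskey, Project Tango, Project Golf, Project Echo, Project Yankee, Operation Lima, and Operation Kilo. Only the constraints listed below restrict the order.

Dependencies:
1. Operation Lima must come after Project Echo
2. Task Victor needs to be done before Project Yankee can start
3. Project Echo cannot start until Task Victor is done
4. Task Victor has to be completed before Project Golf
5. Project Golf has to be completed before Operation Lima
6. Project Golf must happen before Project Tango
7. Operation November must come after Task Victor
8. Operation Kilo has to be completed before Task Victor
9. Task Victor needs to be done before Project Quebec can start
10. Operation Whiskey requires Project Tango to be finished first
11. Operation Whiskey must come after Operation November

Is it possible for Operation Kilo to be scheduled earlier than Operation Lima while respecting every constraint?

Every valid ordering already has Operation Kilo before Operation Lima (the constraints require it), so in particular at least one does.

Yes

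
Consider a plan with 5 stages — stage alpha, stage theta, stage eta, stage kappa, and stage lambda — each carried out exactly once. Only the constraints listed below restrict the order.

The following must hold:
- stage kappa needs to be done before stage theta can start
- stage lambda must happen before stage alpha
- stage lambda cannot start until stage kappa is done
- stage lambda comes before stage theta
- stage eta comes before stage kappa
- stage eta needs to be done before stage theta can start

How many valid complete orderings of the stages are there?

2

Stage eta is the only stage with nothing required before it, so every ordering starts there.
Counting all ways to extend the partial order to a total order gives 2.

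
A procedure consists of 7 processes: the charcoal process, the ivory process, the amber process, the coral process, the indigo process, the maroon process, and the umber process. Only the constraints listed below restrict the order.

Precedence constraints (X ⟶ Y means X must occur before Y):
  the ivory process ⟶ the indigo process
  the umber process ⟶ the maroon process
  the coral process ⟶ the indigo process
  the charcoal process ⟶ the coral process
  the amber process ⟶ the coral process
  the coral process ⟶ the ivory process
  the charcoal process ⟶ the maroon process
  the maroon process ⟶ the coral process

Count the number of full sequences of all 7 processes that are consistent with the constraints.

8

3 processes have no prerequisites (the charcoal process, the amber process, the umber process), so any of them could come first.
Counting all ways to extend the partial order to a total order gives 8.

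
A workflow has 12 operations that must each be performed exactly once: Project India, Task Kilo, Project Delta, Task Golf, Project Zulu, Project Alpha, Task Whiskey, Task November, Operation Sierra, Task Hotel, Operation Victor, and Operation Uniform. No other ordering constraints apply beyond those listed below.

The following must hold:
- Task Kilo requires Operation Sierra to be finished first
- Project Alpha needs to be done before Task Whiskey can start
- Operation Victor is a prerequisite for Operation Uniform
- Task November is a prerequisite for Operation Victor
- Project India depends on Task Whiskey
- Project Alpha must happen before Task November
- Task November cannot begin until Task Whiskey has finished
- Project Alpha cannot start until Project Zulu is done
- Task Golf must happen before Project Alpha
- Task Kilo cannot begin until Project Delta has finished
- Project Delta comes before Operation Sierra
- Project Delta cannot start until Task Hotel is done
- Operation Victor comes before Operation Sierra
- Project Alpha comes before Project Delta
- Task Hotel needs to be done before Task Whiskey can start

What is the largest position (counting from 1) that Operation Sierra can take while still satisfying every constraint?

Following the constraints forward from Operation Sierra, its only required successor is Task Kilo.
So at least 1 operation follows Operation Sierra, putting Operation Sierra no later than position 11. That position is achievable by scheduling everything else first.

11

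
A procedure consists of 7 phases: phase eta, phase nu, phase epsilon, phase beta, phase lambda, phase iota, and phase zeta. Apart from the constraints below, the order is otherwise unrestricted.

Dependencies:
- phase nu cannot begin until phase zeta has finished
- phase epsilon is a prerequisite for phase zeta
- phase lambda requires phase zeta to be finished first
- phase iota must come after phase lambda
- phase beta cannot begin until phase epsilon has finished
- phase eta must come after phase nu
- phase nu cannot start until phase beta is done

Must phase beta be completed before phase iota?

Phase beta and phase iota are not related by any chain of constraints.
So phase beta can come before phase iota or after — it is not forced.

No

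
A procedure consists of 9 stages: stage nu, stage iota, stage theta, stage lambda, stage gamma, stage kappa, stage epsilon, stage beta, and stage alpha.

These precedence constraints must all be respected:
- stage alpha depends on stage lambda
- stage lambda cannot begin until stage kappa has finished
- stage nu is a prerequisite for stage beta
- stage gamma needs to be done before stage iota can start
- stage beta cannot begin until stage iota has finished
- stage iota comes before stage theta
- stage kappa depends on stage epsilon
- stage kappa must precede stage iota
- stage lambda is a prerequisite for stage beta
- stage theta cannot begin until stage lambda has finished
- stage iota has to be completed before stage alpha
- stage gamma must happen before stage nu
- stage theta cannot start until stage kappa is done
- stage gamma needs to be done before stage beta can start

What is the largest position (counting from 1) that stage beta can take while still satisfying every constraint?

9

Nothing depends on stage beta, so it can be the final stage, position 9.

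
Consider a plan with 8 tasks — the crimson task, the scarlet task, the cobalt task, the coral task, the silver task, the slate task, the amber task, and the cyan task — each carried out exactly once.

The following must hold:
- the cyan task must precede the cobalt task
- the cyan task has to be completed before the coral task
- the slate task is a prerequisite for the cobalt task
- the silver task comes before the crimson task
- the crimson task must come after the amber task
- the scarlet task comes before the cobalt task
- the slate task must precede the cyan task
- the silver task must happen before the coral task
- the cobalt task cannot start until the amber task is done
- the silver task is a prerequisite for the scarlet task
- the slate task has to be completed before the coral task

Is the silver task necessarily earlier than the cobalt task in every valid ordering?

There is a constraint chain the silver task → the scarlet task → the cobalt task.
Hence the silver task necessarily comes before the cobalt task.

Yes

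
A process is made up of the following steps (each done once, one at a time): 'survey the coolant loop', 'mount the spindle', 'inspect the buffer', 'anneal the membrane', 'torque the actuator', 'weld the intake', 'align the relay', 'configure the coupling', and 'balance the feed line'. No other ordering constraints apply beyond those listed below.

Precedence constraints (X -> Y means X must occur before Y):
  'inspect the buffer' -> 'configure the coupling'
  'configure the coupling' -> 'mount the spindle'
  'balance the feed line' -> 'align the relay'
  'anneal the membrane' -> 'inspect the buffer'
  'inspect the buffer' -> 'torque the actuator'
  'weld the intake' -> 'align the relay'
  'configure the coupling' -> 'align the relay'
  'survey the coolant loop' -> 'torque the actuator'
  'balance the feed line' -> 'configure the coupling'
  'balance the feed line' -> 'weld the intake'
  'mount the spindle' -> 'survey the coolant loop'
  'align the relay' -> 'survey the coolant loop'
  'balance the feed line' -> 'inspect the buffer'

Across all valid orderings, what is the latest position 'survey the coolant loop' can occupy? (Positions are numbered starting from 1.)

Following the constraints forward from 'survey the coolant loop', its only required successor is 'torque the actuator'.
With 1 mandatory successor out of 9 steps total, the latest slot for 'survey the coolant loop' is 9−1 = 8, and it's reachable by doing all non-successors before 'survey the coolant loop'.

8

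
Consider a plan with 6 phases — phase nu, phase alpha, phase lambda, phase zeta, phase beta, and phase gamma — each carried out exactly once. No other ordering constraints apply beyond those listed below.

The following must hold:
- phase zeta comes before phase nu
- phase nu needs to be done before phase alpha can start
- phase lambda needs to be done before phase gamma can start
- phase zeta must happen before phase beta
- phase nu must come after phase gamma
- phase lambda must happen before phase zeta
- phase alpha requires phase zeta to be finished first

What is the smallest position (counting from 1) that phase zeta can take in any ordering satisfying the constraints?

The only phase forced before phase zeta (directly or transitively) is phase lambda.
With 1 mandatory predecessor, the earliest phase zeta can sit is position 1+1 = 2, and placing just that one first achieves it.

2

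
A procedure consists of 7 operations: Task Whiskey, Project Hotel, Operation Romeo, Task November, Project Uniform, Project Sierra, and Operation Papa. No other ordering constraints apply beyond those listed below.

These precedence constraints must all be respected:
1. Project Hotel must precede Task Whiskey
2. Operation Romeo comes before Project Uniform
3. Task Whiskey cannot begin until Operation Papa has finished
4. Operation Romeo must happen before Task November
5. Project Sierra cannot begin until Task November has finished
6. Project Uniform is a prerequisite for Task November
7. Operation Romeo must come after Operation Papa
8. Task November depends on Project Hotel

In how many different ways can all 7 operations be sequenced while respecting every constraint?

The operations with no prerequisites are Project Hotel, Operation Papa; any of them can be placed first.
Systematically extending each partial ordering one operation at a time and counting, there are 17 complete orderings.

17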